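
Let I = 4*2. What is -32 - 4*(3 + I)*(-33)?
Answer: 1420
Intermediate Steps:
I = 8
-32 - 4*(3 + I)*(-33) = -32 - 4*(3 + 8)*(-33) = -32 - 4*11*(-33) = -32 - 44*(-33) = -32 + 1452 = 1420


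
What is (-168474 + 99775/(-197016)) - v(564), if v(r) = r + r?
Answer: -33414407407/197016 ≈ -1.6960e+5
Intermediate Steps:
v(r) = 2*r
(-168474 + 99775/(-197016)) - v(564) = (-168474 + 99775/(-197016)) - 2*564 = (-168474 + 99775*(-1/197016)) - 1*1128 = (-168474 - 99775/197016) - 1128 = -33192173359/197016 - 1128 = -33414407407/197016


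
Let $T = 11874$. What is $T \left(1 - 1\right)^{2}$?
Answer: $0$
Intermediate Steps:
$T \left(1 - 1\right)^{2} = 11874 \left(1 - 1\right)^{2} = 11874 \cdot 0^{2} = 11874 \cdot 0 = 0$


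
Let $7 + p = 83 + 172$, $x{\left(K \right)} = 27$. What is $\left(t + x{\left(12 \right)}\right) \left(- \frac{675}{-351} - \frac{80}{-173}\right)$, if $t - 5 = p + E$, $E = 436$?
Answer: $\frac{3841340}{2249} \approx 1708.0$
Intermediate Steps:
$p = 248$ ($p = -7 + \left(83 + 172\right) = -7 + 255 = 248$)
$t = 689$ ($t = 5 + \left(248 + 436\right) = 5 + 684 = 689$)
$\left(t + x{\left(12 \right)}\right) \left(- \frac{675}{-351} - \frac{80}{-173}\right) = \left(689 + 27\right) \left(- \frac{675}{-351} - \frac{80}{-173}\right) = 716 \left(\left(-675\right) \left(- \frac{1}{351}\right) - - \frac{80}{173}\right) = 716 \left(\frac{25}{13} + \frac{80}{173}\right) = 716 \cdot \frac{5365}{2249} = \frac{3841340}{2249}$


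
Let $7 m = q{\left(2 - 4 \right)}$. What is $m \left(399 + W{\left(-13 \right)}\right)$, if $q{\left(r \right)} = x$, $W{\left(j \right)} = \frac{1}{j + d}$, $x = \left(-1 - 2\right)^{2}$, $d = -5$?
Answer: $\frac{7181}{14} \approx 512.93$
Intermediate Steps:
$x = 9$ ($x = \left(-3\right)^{2} = 9$)
$W{\left(j \right)} = \frac{1}{-5 + j}$ ($W{\left(j \right)} = \frac{1}{j - 5} = \frac{1}{-5 + j}$)
$q{\left(r \right)} = 9$
$m = \frac{9}{7}$ ($m = \frac{1}{7} \cdot 9 = \frac{9}{7} \approx 1.2857$)
$m \left(399 + W{\left(-13 \right)}\right) = \frac{9 \left(399 + \frac{1}{-5 - 13}\right)}{7} = \frac{9 \left(399 + \frac{1}{-18}\right)}{7} = \frac{9 \left(399 - \frac{1}{18}\right)}{7} = \frac{9}{7} \cdot \frac{7181}{18} = \frac{7181}{14}$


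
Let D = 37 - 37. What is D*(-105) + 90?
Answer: 90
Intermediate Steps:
D = 0
D*(-105) + 90 = 0*(-105) + 90 = 0 + 90 = 90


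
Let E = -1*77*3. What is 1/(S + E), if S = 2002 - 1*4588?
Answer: -1/2817 ≈ -0.00035499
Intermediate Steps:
S = -2586 (S = 2002 - 4588 = -2586)
E = -231 (E = -77*3 = -231)
1/(S + E) = 1/(-2586 - 231) = 1/(-2817) = -1/2817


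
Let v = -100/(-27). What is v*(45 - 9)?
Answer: 400/3 ≈ 133.33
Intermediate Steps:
v = 100/27 (v = -100*(-1/27) = 100/27 ≈ 3.7037)
v*(45 - 9) = 100*(45 - 9)/27 = (100/27)*36 = 400/3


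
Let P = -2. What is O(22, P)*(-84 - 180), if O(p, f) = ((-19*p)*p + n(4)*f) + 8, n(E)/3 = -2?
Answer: 2422464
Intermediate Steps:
n(E) = -6 (n(E) = 3*(-2) = -6)
O(p, f) = 8 - 19*p² - 6*f (O(p, f) = ((-19*p)*p - 6*f) + 8 = (-19*p² - 6*f) + 8 = 8 - 19*p² - 6*f)
O(22, P)*(-84 - 180) = (8 - 19*22² - 6*(-2))*(-84 - 180) = (8 - 19*484 + 12)*(-264) = (8 - 9196 + 12)*(-264) = -9176*(-264) = 2422464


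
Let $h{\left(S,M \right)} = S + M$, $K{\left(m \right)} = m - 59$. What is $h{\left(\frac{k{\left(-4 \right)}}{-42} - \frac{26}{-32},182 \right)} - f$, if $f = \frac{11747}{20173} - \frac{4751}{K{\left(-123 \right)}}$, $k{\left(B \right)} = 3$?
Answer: $\frac{4583611267}{29371888} \approx 156.05$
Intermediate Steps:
$K{\left(m \right)} = -59 + m$ ($K{\left(m \right)} = m - 59 = -59 + m$)
$f = \frac{97979877}{3671486}$ ($f = \frac{11747}{20173} - \frac{4751}{-59 - 123} = 11747 \cdot \frac{1}{20173} - \frac{4751}{-182} = \frac{11747}{20173} - - \frac{4751}{182} = \frac{11747}{20173} + \frac{4751}{182} = \frac{97979877}{3671486} \approx 26.687$)
$h{\left(S,M \right)} = M + S$
$h{\left(\frac{k{\left(-4 \right)}}{-42} - \frac{26}{-32},182 \right)} - f = \left(182 + \left(\frac{3}{-42} - \frac{26}{-32}\right)\right) - \frac{97979877}{3671486} = \left(182 + \left(3 \left(- \frac{1}{42}\right) - - \frac{13}{16}\right)\right) - \frac{97979877}{3671486} = \left(182 + \left(- \frac{1}{14} + \frac{13}{16}\right)\right) - \frac{97979877}{3671486} = \left(182 + \frac{83}{112}\right) - \frac{97979877}{3671486} = \frac{20467}{112} - \frac{97979877}{3671486} = \frac{4583611267}{29371888}$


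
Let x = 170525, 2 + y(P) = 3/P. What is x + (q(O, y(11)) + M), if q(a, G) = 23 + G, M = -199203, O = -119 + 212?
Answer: -315224/11 ≈ -28657.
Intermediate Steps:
y(P) = -2 + 3/P
O = 93
x + (q(O, y(11)) + M) = 170525 + ((23 + (-2 + 3/11)) - 199203) = 170525 + ((23 - 19/11) - 199203) = 170525 + (234/11 - 199203) = 170525 - 2190999/11 = -315224/11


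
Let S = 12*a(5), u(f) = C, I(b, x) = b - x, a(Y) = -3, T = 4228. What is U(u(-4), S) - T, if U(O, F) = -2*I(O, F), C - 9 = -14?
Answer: -4290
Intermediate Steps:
C = -5 (C = 9 - 14 = -5)
u(f) = -5
S = -36 (S = 12*(-3) = -36)
U(O, F) = -2*O + 2*F (U(O, F) = -2*(O - F) = -2*O + 2*F)
U(u(-4), S) - T = (-2*(-5) + 2*(-36)) - 1*4228 = (10 - 72) - 4228 = -62 - 4228 = -4290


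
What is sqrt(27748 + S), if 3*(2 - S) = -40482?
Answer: 2*sqrt(10311) ≈ 203.09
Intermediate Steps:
S = 13496 (S = 2 - 1/3*(-40482) = 2 + 13494 = 13496)
sqrt(27748 + S) = sqrt(27748 + 13496) = sqrt(41244) = 2*sqrt(10311)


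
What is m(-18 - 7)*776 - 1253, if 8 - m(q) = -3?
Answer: 7283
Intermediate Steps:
m(q) = 11 (m(q) = 8 - 1*(-3) = 8 + 3 = 11)
m(-18 - 7)*776 - 1253 = 11*776 - 1253 = 8536 - 1253 = 7283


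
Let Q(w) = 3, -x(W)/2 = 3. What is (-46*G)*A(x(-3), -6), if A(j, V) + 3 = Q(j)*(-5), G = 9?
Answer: 7452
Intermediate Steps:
x(W) = -6 (x(W) = -2*3 = -6)
A(j, V) = -18 (A(j, V) = -3 + 3*(-5) = -3 - 15 = -18)
(-46*G)*A(x(-3), -6) = -46*9*(-18) = -414*(-18) = 7452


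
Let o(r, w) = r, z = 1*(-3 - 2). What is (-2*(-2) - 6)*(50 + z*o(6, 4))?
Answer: -40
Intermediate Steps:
z = -5 (z = 1*(-5) = -5)
(-2*(-2) - 6)*(50 + z*o(6, 4)) = (-2*(-2) - 6)*(50 - 5*6) = (4 - 6)*(50 - 30) = -2*20 = -40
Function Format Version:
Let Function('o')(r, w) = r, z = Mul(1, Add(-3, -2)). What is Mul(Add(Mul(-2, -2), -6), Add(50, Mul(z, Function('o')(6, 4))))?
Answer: -40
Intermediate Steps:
z = -5 (z = Mul(1, -5) = -5)
Mul(Add(Mul(-2, -2), -6), Add(50, Mul(z, Function('o')(6, 4)))) = Mul(Add(Mul(-2, -2), -6), Add(50, Mul(-5, 6))) = Mul(Add(4, -6), Add(50, -30)) = Mul(-2, 20) = -40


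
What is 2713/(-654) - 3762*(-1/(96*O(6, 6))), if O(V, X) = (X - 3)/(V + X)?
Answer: 199603/1308 ≈ 152.60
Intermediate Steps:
O(V, X) = (-3 + X)/(V + X)
2713/(-654) - 3762*(-1/(96*O(6, 6))) = 2713/(-654) - 3762*(-(6 + 6)/(96*(-3 + 6))) = 2713*(-1/654) - 3762/((6*(-16))*(3/12)) = -2713/654 - 3762/((-8*3)) = -2713/654 - 3762/((-96*¼)) = -2713/654 - 3762/(-24) = -2713/654 - 3762*(-1/24) = -2713/654 + 627/4 = 199603/1308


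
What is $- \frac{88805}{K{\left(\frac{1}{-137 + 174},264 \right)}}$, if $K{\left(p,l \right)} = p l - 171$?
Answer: $\frac{3285785}{6063} \approx 541.94$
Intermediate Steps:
$K{\left(p,l \right)} = -171 + l p$ ($K{\left(p,l \right)} = l p - 171 = -171 + l p$)
$- \frac{88805}{K{\left(\frac{1}{-137 + 174},264 \right)}} = - \frac{88805}{-171 + \frac{264}{-137 + 174}} = - \frac{88805}{-171 + \frac{264}{37}} = - \frac{88805}{- \frac{6063}{37}} = \left(-88805\right) \left(- \frac{37}{6063}\right) = \frac{3285785}{6063}$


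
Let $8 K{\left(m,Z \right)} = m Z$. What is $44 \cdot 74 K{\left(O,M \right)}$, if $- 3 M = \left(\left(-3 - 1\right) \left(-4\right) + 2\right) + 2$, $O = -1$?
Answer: $\frac{8140}{3} \approx 2713.3$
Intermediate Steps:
$M = - \frac{20}{3}$ ($M = - \frac{\left(\left(-3 - 1\right) \left(-4\right) + 2\right) + 2}{3} = - \frac{\left(\left(-4\right) \left(-4\right) + 2\right) + 2}{3} = - \frac{\left(16 + 2\right) + 2}{3} = - \frac{18 + 2}{3} = \left(- \frac{1}{3}\right) 20 = - \frac{20}{3} \approx -6.6667$)
$K{\left(m,Z \right)} = \frac{Z m}{8}$ ($K{\left(m,Z \right)} = \frac{m Z}{8} = \frac{Z m}{8}$)
$44 \cdot 74 K{\left(O,M \right)} = 44 \cdot 74 \cdot \frac{1}{8} \left(- \frac{20}{3}\right) \left(-1\right) = 3256 \cdot \frac{5}{6} = \frac{8140}{3}$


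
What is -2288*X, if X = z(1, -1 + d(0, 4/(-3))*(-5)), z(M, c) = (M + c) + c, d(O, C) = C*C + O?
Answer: 386672/9 ≈ 42964.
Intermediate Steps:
d(O, C) = O + C² (d(O, C) = C² + O = O + C²)
z(M, c) = M + 2*c
X = -169/9 (X = 1 + 2*(-1 + (0 + (4/(-3))²)*(-5)) = 1 + 2*(-1 + (0 + (4*(-⅓))²)*(-5)) = 1 + 2*(-1 + (0 + (-4/3)²)*(-5)) = 1 + 2*(-1 + (0 + 16/9)*(-5)) = 1 + 2*(-1 + (16/9)*(-5)) = 1 + 2*(-1 - 80/9) = 1 + 2*(-89/9) = 1 - 178/9 = -169/9 ≈ -18.778)
-2288*X = -2288*(-169/9) = 386672/9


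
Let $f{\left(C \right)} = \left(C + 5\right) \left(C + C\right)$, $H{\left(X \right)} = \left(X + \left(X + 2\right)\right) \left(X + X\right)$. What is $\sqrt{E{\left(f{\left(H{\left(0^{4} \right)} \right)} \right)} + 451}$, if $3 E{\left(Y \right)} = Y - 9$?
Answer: $8 \sqrt{7} \approx 21.166$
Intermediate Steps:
$H{\left(X \right)} = 2 X \left(2 + 2 X\right)$ ($H{\left(X \right)} = \left(X + \left(2 + X\right)\right) 2 X = \left(2 + 2 X\right) 2 X = 2 X \left(2 + 2 X\right)$)
$f{\left(C \right)} = 2 C \left(5 + C\right)$ ($f{\left(C \right)} = \left(5 + C\right) 2 C = 2 C \left(5 + C\right)$)
$E{\left(Y \right)} = -3 + \frac{Y}{3}$ ($E{\left(Y \right)} = \frac{Y - 9}{3} = \frac{-9 + Y}{3} = -3 + \frac{Y}{3}$)
$\sqrt{E{\left(f{\left(H{\left(0^{4} \right)} \right)} \right)} + 451} = \sqrt{\left(-3 + \frac{2 \cdot 4 \cdot 0^{4} \left(1 + 0^{4}\right) \left(5 + 4 \cdot 0^{4} \left(1 + 0^{4}\right)\right)}{3}\right) + 451} = \sqrt{\left(-3 + \frac{2 \cdot 4 \cdot 0 \left(1 + 0\right) \left(5 + 4 \cdot 0 \left(1 + 0\right)\right)}{3}\right) + 451} = \sqrt{\left(-3 + \frac{2 \cdot 4 \cdot 0 \cdot 1 \left(5 + 4 \cdot 0 \cdot 1\right)}{3}\right) + 451} = \sqrt{\left(-3 + \frac{2 \cdot 0 \left(5 + 0\right)}{3}\right) + 451} = \sqrt{\left(-3 + \frac{2 \cdot 0 \cdot 5}{3}\right) + 451} = \sqrt{\left(-3 + \frac{1}{3} \cdot 0\right) + 451} = \sqrt{\left(-3 + 0\right) + 451} = \sqrt{-3 + 451} = \sqrt{448} = 8 \sqrt{7}$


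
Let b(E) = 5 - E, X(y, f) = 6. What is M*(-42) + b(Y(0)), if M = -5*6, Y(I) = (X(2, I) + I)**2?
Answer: 1229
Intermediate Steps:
Y(I) = (6 + I)**2
M = -30
M*(-42) + b(Y(0)) = -30*(-42) + (5 - (6 + 0)**2) = 1260 + (5 - 1*6**2) = 1260 + (5 - 1*36) = 1260 + (5 - 36) = 1260 - 31 = 1229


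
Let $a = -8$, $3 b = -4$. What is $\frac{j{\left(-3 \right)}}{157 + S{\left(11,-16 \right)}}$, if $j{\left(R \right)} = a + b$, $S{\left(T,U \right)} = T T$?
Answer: $- \frac{14}{417} \approx -0.033573$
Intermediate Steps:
$S{\left(T,U \right)} = T^{2}$
$b = - \frac{4}{3}$ ($b = \frac{1}{3} \left(-4\right) = - \frac{4}{3} \approx -1.3333$)
$j{\left(R \right)} = - \frac{28}{3}$ ($j{\left(R \right)} = -8 - \frac{4}{3} = - \frac{28}{3}$)
$\frac{j{\left(-3 \right)}}{157 + S{\left(11,-16 \right)}} = \frac{1}{157 + 11^{2}} \left(- \frac{28}{3}\right) = \frac{1}{157 + 121} \left(- \frac{28}{3}\right) = \frac{1}{278} \left(- \frac{28}{3}\right) = - \frac{14}{417}$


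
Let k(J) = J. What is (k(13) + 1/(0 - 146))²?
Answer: 3598609/21316 ≈ 168.82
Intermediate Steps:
(k(13) + 1/(0 - 146))² = (13 + 1/(0 - 146))² = (13 + 1/(-146))² = (13 - 1/146)² = (1897/146)² = 3598609/21316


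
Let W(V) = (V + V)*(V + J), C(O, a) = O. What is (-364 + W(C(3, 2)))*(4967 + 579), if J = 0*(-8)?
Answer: -1918916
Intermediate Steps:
J = 0
W(V) = 2*V² (W(V) = (V + V)*(V + 0) = (2*V)*V = 2*V²)
(-364 + W(C(3, 2)))*(4967 + 579) = (-364 + 2*3²)*(4967 + 579) = (-364 + 2*9)*5546 = (-364 + 18)*5546 = -346*5546 = -1918916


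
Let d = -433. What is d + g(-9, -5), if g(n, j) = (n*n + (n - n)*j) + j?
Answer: -357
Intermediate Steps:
g(n, j) = j + n² (g(n, j) = (n² + 0*j) + j = (n² + 0) + j = n² + j = j + n²)
d + g(-9, -5) = -433 + (-5 + (-9)²) = -433 + (-5 + 81) = -433 + 76 = -357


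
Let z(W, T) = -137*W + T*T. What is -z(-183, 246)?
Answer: -85587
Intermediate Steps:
z(W, T) = T² - 137*W (z(W, T) = -137*W + T² = T² - 137*W)
-z(-183, 246) = -(246² - 137*(-183)) = -(60516 + 25071) = -1*85587 = -85587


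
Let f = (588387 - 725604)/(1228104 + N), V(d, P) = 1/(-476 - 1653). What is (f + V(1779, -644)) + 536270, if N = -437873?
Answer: 902221319824506/1682401799 ≈ 5.3627e+5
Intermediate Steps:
V(d, P) = -1/2129 (V(d, P) = 1/(-2129) = -1/2129)
f = -137217/790231 (f = (588387 - 725604)/(1228104 - 437873) = -137217/790231 ≈ -0.17364)
(f + V(1779, -644)) + 536270 = (-137217/790231 - 1/2129) + 536270 = -292925224/1682401799 + 536270 = 902221319824506/1682401799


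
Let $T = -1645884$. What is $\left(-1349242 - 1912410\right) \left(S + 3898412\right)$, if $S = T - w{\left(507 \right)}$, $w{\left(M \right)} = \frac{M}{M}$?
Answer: $-7346959194604$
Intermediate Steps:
$w{\left(M \right)} = 1$
$S = -1645885$ ($S = -1645884 - 1 = -1645885$)
$\left(-1349242 - 1912410\right) \left(S + 3898412\right) = \left(-1349242 - 1912410\right) \left(-1645885 + 3898412\right) = \left(-3261652\right) 2252527 = -7346959194604$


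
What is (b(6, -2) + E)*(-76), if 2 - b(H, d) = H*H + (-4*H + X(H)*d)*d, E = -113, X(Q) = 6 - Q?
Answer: 14820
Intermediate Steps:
b(H, d) = 2 - H² - d*(-4*H + d*(6 - H)) (b(H, d) = 2 - (H*H + (-4*H + (6 - H)*d)*d) = 2 - (H² + (-4*H + d*(6 - H))*d) = 2 - (H² + d*(-4*H + d*(6 - H))) = 2 + (-H² - d*(-4*H + d*(6 - H))) = 2 - H² - d*(-4*H + d*(6 - H)))
(b(6, -2) + E)*(-76) = ((2 - 1*6² + (-2)²*(-6 + 6) + 4*6*(-2)) - 113)*(-76) = ((2 - 1*36 + 4*0 - 48) - 113)*(-76) = ((2 - 36 + 0 - 48) - 113)*(-76) = (-82 - 113)*(-76) = -195*(-76) = 14820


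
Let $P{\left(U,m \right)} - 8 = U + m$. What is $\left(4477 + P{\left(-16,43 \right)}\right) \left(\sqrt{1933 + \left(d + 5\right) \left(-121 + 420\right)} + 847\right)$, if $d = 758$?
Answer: $3821664 + 4512 \sqrt{230070} \approx 5.9859 \cdot 10^{6}$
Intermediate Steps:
$P{\left(U,m \right)} = 8 + U + m$ ($P{\left(U,m \right)} = 8 + \left(U + m\right) = 8 + U + m$)
$\left(4477 + P{\left(-16,43 \right)}\right) \left(\sqrt{1933 + \left(d + 5\right) \left(-121 + 420\right)} + 847\right) = \left(4477 + \left(8 - 16 + 43\right)\right) \left(\sqrt{1933 + \left(758 + 5\right) \left(-121 + 420\right)} + 847\right) = \left(4477 + 35\right) \left(\sqrt{1933 + 763 \cdot 299} + 847\right) = 4512 \left(\sqrt{1933 + 228137} + 847\right) = 4512 \left(\sqrt{230070} + 847\right) = 4512 \left(847 + \sqrt{230070}\right) = 3821664 + 4512 \sqrt{230070}$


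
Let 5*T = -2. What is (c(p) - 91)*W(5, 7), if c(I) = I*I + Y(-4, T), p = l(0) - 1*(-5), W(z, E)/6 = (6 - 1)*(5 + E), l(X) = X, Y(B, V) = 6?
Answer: -21600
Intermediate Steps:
T = -⅖ (T = (⅕)*(-2) = -⅖ ≈ -0.40000)
W(z, E) = 150 + 30*E (W(z, E) = 6*((6 - 1)*(5 + E)) = 6*(5*(5 + E)) = 6*(25 + 5*E) = 150 + 30*E)
p = 5 (p = 0 - 1*(-5) = 0 + 5 = 5)
c(I) = 6 + I² (c(I) = I*I + 6 = I² + 6 = 6 + I²)
(c(p) - 91)*W(5, 7) = ((6 + 5²) - 91)*(150 + 30*7) = ((6 + 25) - 91)*(150 + 210) = (31 - 91)*360 = -60*360 = -21600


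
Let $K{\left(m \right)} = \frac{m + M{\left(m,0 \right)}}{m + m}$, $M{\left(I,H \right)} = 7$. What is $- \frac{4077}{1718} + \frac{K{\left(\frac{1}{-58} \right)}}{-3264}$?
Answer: $- \frac{4319811}{1869184} \approx -2.3111$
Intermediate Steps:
$K{\left(m \right)} = \frac{7 + m}{2 m}$ ($K{\left(m \right)} = \frac{m + 7}{m + m} = \frac{7 + m}{2 m}$)
$- \frac{4077}{1718} + \frac{K{\left(\frac{1}{-58} \right)}}{-3264} = - \frac{4077}{1718} + \frac{\frac{1}{2} \frac{1}{\frac{1}{-58}} \left(7 + \frac{1}{-58}\right)}{-3264} = \left(-4077\right) \frac{1}{1718} + \frac{7 - \frac{1}{58}}{2 \left(- \frac{1}{58}\right)} \left(- \frac{1}{3264}\right) = - \frac{4077}{1718} + \frac{1}{2} \left(-58\right) \frac{405}{58} \left(- \frac{1}{3264}\right) = - \frac{4077}{1718} - - \frac{135}{2176} = - \frac{4077}{1718} + \frac{135}{2176} = - \frac{4319811}{1869184}$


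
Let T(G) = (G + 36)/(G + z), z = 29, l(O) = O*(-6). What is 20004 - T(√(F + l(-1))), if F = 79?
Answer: 2160295/108 + √85/108 ≈ 20003.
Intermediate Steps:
l(O) = -6*O
T(G) = (36 + G)/(29 + G) (T(G) = (G + 36)/(G + 29) = (36 + G)/(29 + G))
20004 - T(√(F + l(-1))) = 20004 - (36 + √(79 - 6*(-1)))/(29 + √(79 - 6*(-1))) = 20004 - (36 + √(79 + 6))/(29 + √(79 + 6)) = 20004 - (36 + √85)/(29 + √85)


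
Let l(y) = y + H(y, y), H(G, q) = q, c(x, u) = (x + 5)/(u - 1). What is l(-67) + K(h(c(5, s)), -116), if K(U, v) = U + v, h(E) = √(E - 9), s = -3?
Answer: -250 + I*√46/2 ≈ -250.0 + 3.3912*I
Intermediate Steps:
c(x, u) = (5 + x)/(-1 + u)
l(y) = 2*y (l(y) = y + y = 2*y)
h(E) = √(-9 + E)
l(-67) + K(h(c(5, s)), -116) = 2*(-67) + (√(-9 + (5 + 5)/(-1 - 3)) - 116) = -134 + (√(-9 + 10/(-4)) - 116) = -134 + (√(-9 - ¼*10) - 116) = -134 + (√(-9 - 5/2) - 116) = -134 + (√(-23/2) - 116) = -134 + (I*√46/2 - 116) = -134 + (-116 + I*√46/2) = -250 + I*√46/2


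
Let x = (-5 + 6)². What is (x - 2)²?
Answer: 1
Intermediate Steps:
x = 1 (x = 1² = 1)
(x - 2)² = (1 - 2)² = (-1)² = 1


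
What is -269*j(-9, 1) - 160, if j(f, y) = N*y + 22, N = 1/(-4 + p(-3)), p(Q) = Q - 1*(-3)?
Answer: -24043/4 ≈ -6010.8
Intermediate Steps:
p(Q) = 3 + Q (p(Q) = Q + 3 = 3 + Q)
N = -¼ (N = 1/(-4 + (3 - 3)) = 1/(-4 + 0) = 1/(-4) = -¼ ≈ -0.25000)
j(f, y) = 22 - y/4 (j(f, y) = -y/4 + 22 = 22 - y/4)
-269*j(-9, 1) - 160 = -269*(22 - ¼*1) - 160 = -269*(22 - ¼) - 160 = -269*87/4 - 160 = -23403/4 - 160 = -24043/4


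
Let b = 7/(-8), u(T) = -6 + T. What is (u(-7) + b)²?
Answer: 12321/64 ≈ 192.52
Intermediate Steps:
b = -7/8 (b = -⅛*7 = -7/8 ≈ -0.87500)
(u(-7) + b)² = ((-6 - 7) - 7/8)² = (-13 - 7/8)² = (-111/8)² = 12321/64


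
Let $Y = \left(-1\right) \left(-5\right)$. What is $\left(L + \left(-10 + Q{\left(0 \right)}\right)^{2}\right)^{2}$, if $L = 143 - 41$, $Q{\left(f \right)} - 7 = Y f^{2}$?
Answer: $12321$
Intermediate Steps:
$Y = 5$
$Q{\left(f \right)} = 7 + 5 f^{2}$
$L = 102$ ($L = 143 - 41 = 102$)
$\left(L + \left(-10 + Q{\left(0 \right)}\right)^{2}\right)^{2} = \left(102 + \left(-10 + \left(7 + 5 \cdot 0^{2}\right)\right)^{2}\right)^{2} = \left(102 + \left(-10 + \left(7 + 5 \cdot 0\right)\right)^{2}\right)^{2} = \left(102 + \left(-10 + \left(7 + 0\right)\right)^{2}\right)^{2} = \left(102 + \left(-10 + 7\right)^{2}\right)^{2} = \left(102 + \left(-3\right)^{2}\right)^{2} = \left(102 + 9\right)^{2} = 111^{2} = 12321$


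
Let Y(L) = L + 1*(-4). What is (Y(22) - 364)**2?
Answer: 119716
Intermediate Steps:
Y(L) = -4 + L (Y(L) = L - 4 = -4 + L)
(Y(22) - 364)**2 = ((-4 + 22) - 364)**2 = (18 - 364)**2 = (-346)**2 = 119716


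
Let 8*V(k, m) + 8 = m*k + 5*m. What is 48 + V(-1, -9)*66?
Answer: -315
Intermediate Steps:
V(k, m) = -1 + 5*m/8 + k*m/8 (V(k, m) = -1 + (m*k + 5*m)/8 = -1 + (k*m + 5*m)/8 = -1 + (5*m + k*m)/8 = -1 + (5*m/8 + k*m/8) = -1 + 5*m/8 + k*m/8)
48 + V(-1, -9)*66 = 48 + (-1 + (5/8)*(-9) + (⅛)*(-1)*(-9))*66 = 48 + (-1 - 45/8 + 9/8)*66 = 48 - 11/2*66 = 48 - 363 = -315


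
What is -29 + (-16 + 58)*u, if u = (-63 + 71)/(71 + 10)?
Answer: -671/27 ≈ -24.852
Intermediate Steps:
u = 8/81 ≈ 0.098765
-29 + (-16 + 58)*u = -29 + (-16 + 58)*(8/81) = -29 + 42*(8/81) = -29 + 112/27 = -671/27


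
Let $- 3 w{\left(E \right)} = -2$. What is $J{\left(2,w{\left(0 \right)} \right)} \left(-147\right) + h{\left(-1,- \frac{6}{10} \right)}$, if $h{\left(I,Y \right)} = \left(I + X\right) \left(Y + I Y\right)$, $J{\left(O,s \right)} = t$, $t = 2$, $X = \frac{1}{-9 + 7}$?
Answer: $-294$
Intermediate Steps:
$X = - \frac{1}{2}$ ($X = \frac{1}{-2} = - \frac{1}{2} \approx -0.5$)
$w{\left(E \right)} = \frac{2}{3}$ ($w{\left(E \right)} = \left(- \frac{1}{3}\right) \left(-2\right) = \frac{2}{3}$)
$J{\left(O,s \right)} = 2$
$h{\left(I,Y \right)} = \left(- \frac{1}{2} + I\right) \left(Y + I Y\right)$ ($h{\left(I,Y \right)} = \left(I - \frac{1}{2}\right) \left(Y + I Y\right) = \left(- \frac{1}{2} + I\right) \left(Y + I Y\right)$)
$J{\left(2,w{\left(0 \right)} \right)} \left(-147\right) + h{\left(-1,- \frac{6}{10} \right)} = 2 \left(-147\right) + \frac{- \frac{6}{10} \left(-1 - 1 + 2 \left(-1\right)^{2}\right)}{2} = -294 + \frac{\left(-6\right) \frac{1}{10} \left(-1 - 1 + 2 \cdot 1\right)}{2} = -294 + \frac{1}{2} \left(- \frac{3}{5}\right) \left(-1 - 1 + 2\right) = -294 + \frac{1}{2} \left(- \frac{3}{5}\right) 0 = -294 + 0 = -294$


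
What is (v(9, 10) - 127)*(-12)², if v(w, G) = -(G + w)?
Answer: -21024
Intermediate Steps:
v(w, G) = -G - w
(v(9, 10) - 127)*(-12)² = ((-1*10 - 1*9) - 127)*(-12)² = ((-10 - 9) - 127)*144 = (-19 - 127)*144 = -146*144 = -21024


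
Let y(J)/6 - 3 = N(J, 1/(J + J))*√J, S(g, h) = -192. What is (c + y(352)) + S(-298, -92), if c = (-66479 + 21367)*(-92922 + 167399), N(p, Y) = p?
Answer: -3359806598 + 8448*√22 ≈ -3.3598e+9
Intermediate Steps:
y(J) = 18 + 6*J^(3/2) (y(J) = 18 + 6*(J*√J) = 18 + 6*J^(3/2))
c = -3359806424 (c = -45112*74477 = -3359806424)
(c + y(352)) + S(-298, -92) = (-3359806424 + (18 + 6*352^(3/2))) - 192 = (-3359806424 + (18 + 6*(1408*√22))) - 192 = (-3359806424 + (18 + 8448*√22)) - 192 = (-3359806406 + 8448*√22) - 192 = -3359806598 + 8448*√22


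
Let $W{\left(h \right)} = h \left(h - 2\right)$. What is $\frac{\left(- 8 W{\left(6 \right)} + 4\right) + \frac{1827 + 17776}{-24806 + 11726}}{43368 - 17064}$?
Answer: $- \frac{2478643}{344056320} \approx -0.0072042$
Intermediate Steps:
$W{\left(h \right)} = h \left(-2 + h\right)$
$\frac{\left(- 8 W{\left(6 \right)} + 4\right) + \frac{1827 + 17776}{-24806 + 11726}}{43368 - 17064} = \frac{\left(- 8 \cdot 6 \left(-2 + 6\right) + 4\right) + \frac{1827 + 17776}{-24806 + 11726}}{43368 - 17064} = \frac{\left(- 8 \cdot 6 \cdot 4 + 4\right) + \frac{19603}{-13080}}{26304} = \left(\left(\left(-8\right) 24 + 4\right) + 19603 \left(- \frac{1}{13080}\right)\right) \frac{1}{26304} = \left(\left(-192 + 4\right) - \frac{19603}{13080}\right) \frac{1}{26304} = \left(-188 - \frac{19603}{13080}\right) \frac{1}{26304} = \left(- \frac{2478643}{13080}\right) \frac{1}{26304} = - \frac{2478643}{344056320}$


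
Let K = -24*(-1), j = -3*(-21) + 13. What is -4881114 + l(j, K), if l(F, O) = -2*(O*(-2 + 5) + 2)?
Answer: -4881262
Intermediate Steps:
j = 76 (j = 63 + 13 = 76)
K = 24 (K = -12*(-2) = 24)
l(F, O) = -4 - 6*O (l(F, O) = -2*(O*3 + 2) = -2*(3*O + 2) = -2*(2 + 3*O) = -4 - 6*O)
-4881114 + l(j, K) = -4881114 + (-4 - 6*24) = -4881114 + (-4 - 144) = -4881114 - 148 = -4881262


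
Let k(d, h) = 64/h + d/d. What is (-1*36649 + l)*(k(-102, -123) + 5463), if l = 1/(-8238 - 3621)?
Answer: -292068447587936/1458657 ≈ -2.0023e+8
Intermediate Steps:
k(d, h) = 1 + 64/h (k(d, h) = 64/h + 1 = 1 + 64/h)
l = -1/11859 (l = 1/(-11859) = -1/11859 ≈ -8.4324e-5)
(-1*36649 + l)*(k(-102, -123) + 5463) = (-1*36649 - 1/11859)*((64 - 123)/(-123) + 5463) = (-36649 - 1/11859)*(-1/123*(-59) + 5463) = -434620492*(59/123 + 5463)/11859 = -434620492/11859*672008/123 = -292068447587936/1458657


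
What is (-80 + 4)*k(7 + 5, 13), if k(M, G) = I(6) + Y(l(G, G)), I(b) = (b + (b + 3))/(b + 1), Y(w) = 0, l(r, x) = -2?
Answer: -1140/7 ≈ -162.86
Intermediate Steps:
I(b) = (3 + 2*b)/(1 + b) (I(b) = (b + (3 + b))/(1 + b) = (3 + 2*b)/(1 + b))
k(M, G) = 15/7 (k(M, G) = (3 + 2*6)/(1 + 6) + 0 = (3 + 12)/7 + 0 = (⅐)*15 + 0 = 15/7 + 0 = 15/7)
(-80 + 4)*k(7 + 5, 13) = (-80 + 4)*(15/7) = -76*15/7 = -1140/7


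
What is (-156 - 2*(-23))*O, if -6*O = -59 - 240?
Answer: -16445/3 ≈ -5481.7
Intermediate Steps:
O = 299/6 (O = -(-59 - 240)/6 = -1/6*(-299) = 299/6 ≈ 49.833)
(-156 - 2*(-23))*O = (-156 - 2*(-23))*(299/6) = (-156 + 46)*(299/6) = -110*299/6 = -16445/3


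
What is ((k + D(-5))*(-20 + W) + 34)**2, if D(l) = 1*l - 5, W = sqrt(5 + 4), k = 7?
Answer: 7225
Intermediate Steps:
W = 3 (W = sqrt(9) = 3)
D(l) = -5 + l (D(l) = l - 5 = -5 + l)
((k + D(-5))*(-20 + W) + 34)**2 = ((7 + (-5 - 5))*(-20 + 3) + 34)**2 = ((7 - 10)*(-17) + 34)**2 = (-3*(-17) + 34)**2 = (51 + 34)**2 = 85**2 = 7225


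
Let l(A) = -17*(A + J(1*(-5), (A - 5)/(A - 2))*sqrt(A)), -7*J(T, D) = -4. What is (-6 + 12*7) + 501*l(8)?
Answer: -68058 - 68136*sqrt(2)/7 ≈ -81824.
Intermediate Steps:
J(T, D) = 4/7 (J(T, D) = -1/7*(-4) = 4/7)
l(A) = -17*A - 68*sqrt(A)/7 (l(A) = -17*(A + 4*sqrt(A)/7) = -17*A - 68*sqrt(A)/7)
(-6 + 12*7) + 501*l(8) = (-6 + 12*7) + 501*(-17*8 - 136*sqrt(2)/7) = (-6 + 84) + 501*(-136 - 136*sqrt(2)/7) = 78 + 501*(-136 - 136*sqrt(2)/7) = 78 + (-68136 - 68136*sqrt(2)/7) = -68058 - 68136*sqrt(2)/7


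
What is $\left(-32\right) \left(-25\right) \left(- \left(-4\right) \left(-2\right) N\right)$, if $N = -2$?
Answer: $12800$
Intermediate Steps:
$\left(-32\right) \left(-25\right) \left(- \left(-4\right) \left(-2\right) N\right) = \left(-32\right) \left(-25\right) \left(- \left(-4\right) \left(-2\right) \left(-2\right)\right) = 800 \left(- 8 \left(-2\right)\right) = 800 \left(\left(-1\right) \left(-16\right)\right) = 800 \cdot 16 = 12800$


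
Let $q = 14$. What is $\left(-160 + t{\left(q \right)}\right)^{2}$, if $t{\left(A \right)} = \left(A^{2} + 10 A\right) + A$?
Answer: $36100$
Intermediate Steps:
$t{\left(A \right)} = A^{2} + 11 A$
$\left(-160 + t{\left(q \right)}\right)^{2} = \left(-160 + 14 \left(11 + 14\right)\right)^{2} = \left(-160 + 14 \cdot 25\right)^{2} = \left(-160 + 350\right)^{2} = 190^{2} = 36100$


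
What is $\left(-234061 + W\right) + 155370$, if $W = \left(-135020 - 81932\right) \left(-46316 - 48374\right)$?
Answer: $20543106189$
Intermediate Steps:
$W = 20543184880$ ($W = \left(-216952\right) \left(-94690\right) = 20543184880$)
$\left(-234061 + W\right) + 155370 = \left(-234061 + 20543184880\right) + 155370 = 20542950819 + 155370 = 20543106189$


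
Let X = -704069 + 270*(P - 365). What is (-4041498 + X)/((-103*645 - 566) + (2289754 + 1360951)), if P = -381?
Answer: -4946987/3583704 ≈ -1.3804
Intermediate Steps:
X = -905489 (X = -704069 + 270*(-381 - 365) = -704069 + 270*(-746) = -704069 - 201420 = -905489)
(-4041498 + X)/((-103*645 - 566) + (2289754 + 1360951)) = (-4041498 - 905489)/((-103*645 - 566) + (2289754 + 1360951)) = -4946987/((-66435 - 566) + 3650705) = -4946987/(-67001 + 3650705) = -4946987/3583704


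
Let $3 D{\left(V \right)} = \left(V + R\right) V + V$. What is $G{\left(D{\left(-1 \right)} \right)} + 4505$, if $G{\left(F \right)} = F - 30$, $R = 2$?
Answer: $\frac{13423}{3} \approx 4474.3$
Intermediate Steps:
$D{\left(V \right)} = \frac{V}{3} + \frac{V \left(2 + V\right)}{3}$ ($D{\left(V \right)} = \frac{\left(V + 2\right) V + V}{3} = \frac{\left(2 + V\right) V + V}{3} = \frac{V \left(2 + V\right) + V}{3} = \frac{V + V \left(2 + V\right)}{3} = \frac{V}{3} + \frac{V \left(2 + V\right)}{3}$)
$G{\left(F \right)} = -30 + F$ ($G{\left(F \right)} = F - 30 = -30 + F$)
$G{\left(D{\left(-1 \right)} \right)} + 4505 = \left(-30 + \frac{1}{3} \left(-1\right) \left(3 - 1\right)\right) + 4505 = \left(-30 + \frac{1}{3} \left(-1\right) 2\right) + 4505 = \left(-30 - \frac{2}{3}\right) + 4505 = - \frac{92}{3} + 4505 = \frac{13423}{3}$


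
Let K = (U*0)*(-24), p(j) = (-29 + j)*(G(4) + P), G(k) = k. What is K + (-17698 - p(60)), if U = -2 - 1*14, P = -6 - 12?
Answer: -17264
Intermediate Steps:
P = -18
U = -16 (U = -2 - 14 = -16)
p(j) = 406 - 14*j (p(j) = (-29 + j)*(4 - 18) = (-29 + j)*(-14) = 406 - 14*j)
K = 0 (K = -16*0*(-24) = 0*(-24) = 0)
K + (-17698 - p(60)) = 0 + (-17698 - (406 - 14*60)) = 0 + (-17698 - (406 - 840)) = 0 + (-17698 - 1*(-434)) = 0 + (-17698 + 434) = 0 - 17264 = -17264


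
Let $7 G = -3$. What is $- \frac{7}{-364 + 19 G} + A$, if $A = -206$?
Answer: $- \frac{536581}{2605} \approx -205.98$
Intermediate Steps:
$G = - \frac{3}{7}$ ($G = \frac{1}{7} \left(-3\right) = - \frac{3}{7} \approx -0.42857$)
$- \frac{7}{-364 + 19 G} + A = - \frac{7}{-364 + 19 \left(- \frac{3}{7}\right)} - 206 = - \frac{7}{-364 - \frac{57}{7}} - 206 = - \frac{7}{- \frac{2605}{7}} - 206 = \left(-7\right) \left(- \frac{7}{2605}\right) - 206 = \frac{49}{2605} - 206 = - \frac{536581}{2605}$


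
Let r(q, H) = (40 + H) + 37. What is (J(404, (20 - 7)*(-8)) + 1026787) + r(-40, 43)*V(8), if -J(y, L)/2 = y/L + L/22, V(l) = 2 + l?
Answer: 147004604/143 ≈ 1.0280e+6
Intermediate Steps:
r(q, H) = 77 + H
J(y, L) = -L/11 - 2*y/L (J(y, L) = -2*(y/L + L/22) = -2*(L/22 + y/L) = -L/11 - 2*y/L)
(J(404, (20 - 7)*(-8)) + 1026787) + r(-40, 43)*V(8) = ((-(20 - 7)*(-8)/11 - 2*404/(20 - 7)*(-8)) + 1026787) + (77 + 43)*(2 + 8) = ((-13*(-8)/11 - 2*404/13*(-8)) + 1026787) + 120*10 = ((-1/11*(-104) - 2*404/(-104)) + 1026787) + 1200 = ((104/11 - 2*404*(-1/104)) + 1026787) + 1200 = ((104/11 + 101/13) + 1026787) + 1200 = (2463/143 + 1026787) + 1200 = 146833004/143 + 1200 = 147004604/143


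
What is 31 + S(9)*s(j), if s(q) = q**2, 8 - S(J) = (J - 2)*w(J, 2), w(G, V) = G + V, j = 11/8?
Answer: -6365/64 ≈ -99.453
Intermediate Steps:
j = 11/8 (j = 11*(1/8) = 11/8 ≈ 1.3750)
S(J) = 8 - (-2 + J)*(2 + J) (S(J) = 8 - (J - 2)*(J + 2) = 8 - (-2 + J)*(2 + J))
31 + S(9)*s(j) = 31 + (12 - 1*9**2)*(11/8)**2 = 31 + (12 - 1*81)*(121/64) = 31 + (12 - 81)*(121/64) = 31 - 69*121/64 = 31 - 8349/64 = -6365/64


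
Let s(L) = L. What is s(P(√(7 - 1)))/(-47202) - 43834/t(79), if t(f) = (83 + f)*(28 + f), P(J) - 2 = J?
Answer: -172423928/68183289 - √6/47202 ≈ -2.5289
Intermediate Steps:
P(J) = 2 + J
t(f) = (28 + f)*(83 + f)
s(P(√(7 - 1)))/(-47202) - 43834/t(79) = (2 + √(7 - 1))/(-47202) - 43834/(2324 + 79² + 111*79) = (2 + √6)*(-1/47202) - 43834/(2324 + 6241 + 8769) = (-1/23601 - √6/47202) - 43834/17334 = (-1/23601 - √6/47202) - 43834*1/17334 = (-1/23601 - √6/47202) - 21917/8667 = -172423928/68183289 - √6/47202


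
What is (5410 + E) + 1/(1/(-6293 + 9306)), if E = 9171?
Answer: 17594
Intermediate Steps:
(5410 + E) + 1/(1/(-6293 + 9306)) = (5410 + 9171) + 1/(1/(-6293 + 9306)) = 14581 + 1/(1/3013) = 14581 + 3013 = 17594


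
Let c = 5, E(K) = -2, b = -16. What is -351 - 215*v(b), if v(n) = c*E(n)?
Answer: 1799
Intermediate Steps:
v(n) = -10 (v(n) = 5*(-2) = -10)
-351 - 215*v(b) = -351 - 215*(-10) = -351 + 2150 = 1799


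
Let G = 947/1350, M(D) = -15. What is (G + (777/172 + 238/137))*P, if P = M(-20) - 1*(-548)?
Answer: 58972414657/15905700 ≈ 3707.6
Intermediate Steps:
G = 947/1350 (G = 947*(1/1350) = 947/1350 ≈ 0.70148)
P = 533 (P = -15 - 1*(-548) = -15 + 548 = 533)
(G + (777/172 + 238/137))*P = (947/1350 + (777/172 + 238/137))*533 = (947/1350 + 147385/23564)*533 = (110642429/15905700)*533 = 58972414657/15905700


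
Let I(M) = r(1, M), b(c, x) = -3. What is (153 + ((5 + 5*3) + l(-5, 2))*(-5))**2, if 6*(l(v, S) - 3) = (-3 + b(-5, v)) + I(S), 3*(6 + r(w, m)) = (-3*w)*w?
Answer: 85849/36 ≈ 2384.7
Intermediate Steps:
r(w, m) = -6 - w**2 (r(w, m) = -6 + ((-3*w)*w)/3 = -6 + (-3*w**2)/3 = -6 - w**2)
I(M) = -7 (I(M) = -6 - 1*1**2 = -6 - 1*1 = -6 - 1 = -7)
l(v, S) = 5/6 (l(v, S) = 3 + ((-3 - 3) - 7)/6 = 3 + (-6 - 7)/6 = 3 + (1/6)*(-13) = 3 - 13/6 = 5/6)
(153 + ((5 + 5*3) + l(-5, 2))*(-5))**2 = (153 + ((5 + 5*3) + 5/6)*(-5))**2 = (153 + ((5 + 15) + 5/6)*(-5))**2 = (153 + (20 + 5/6)*(-5))**2 = (153 + (125/6)*(-5))**2 = (153 - 625/6)**2 = (293/6)**2 = 85849/36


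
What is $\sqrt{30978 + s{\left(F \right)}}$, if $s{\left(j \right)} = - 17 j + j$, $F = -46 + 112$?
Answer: $\sqrt{29922} \approx 172.98$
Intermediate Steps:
$F = 66$
$s{\left(j \right)} = - 16 j$
$\sqrt{30978 + s{\left(F \right)}} = \sqrt{30978 - 1056} = \sqrt{29922}$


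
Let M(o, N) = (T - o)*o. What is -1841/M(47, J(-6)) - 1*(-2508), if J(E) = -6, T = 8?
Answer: 4599005/1833 ≈ 2509.0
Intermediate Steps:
M(o, N) = o*(8 - o) (M(o, N) = (8 - o)*o = o*(8 - o))
-1841/M(47, J(-6)) - 1*(-2508) = -1841*1/(47*(8 - 1*47)) - 1*(-2508) = -1841*1/(47*(8 - 47)) + 2508 = -1841/(47*(-39)) + 2508 = -1841/(-1833) + 2508 = -1841*(-1/1833) + 2508 = 1841/1833 + 2508 = 4599005/1833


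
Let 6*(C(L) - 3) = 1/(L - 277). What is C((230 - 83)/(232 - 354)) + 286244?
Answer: 29146528220/101823 ≈ 2.8625e+5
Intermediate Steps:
C(L) = 3 + 1/(6*(-277 + L)) (C(L) = 3 + 1/(6*(L - 277)) = 3 + 1/(6*(-277 + L)))
C((230 - 83)/(232 - 354)) + 286244 = (-4985 + 18*((230 - 83)/(232 - 354)))/(6*(-277 + (230 - 83)/(232 - 354))) + 286244 = (-4985 + 18*(147/(-122)))/(6*(-277 + 147/(-122))) + 286244 = (-4985 + 18*(147*(-1/122)))/(6*(-277 + 147*(-1/122))) + 286244 = (-4985 + 18*(-147/122))/(6*(-277 - 147/122)) + 286244 = (-4985 - 1323/61)/(6*(-33941/122)) + 286244 = (1/6)*(-122/33941)*(-305408/61) + 286244 = 305408/101823 + 286244 = 29146528220/101823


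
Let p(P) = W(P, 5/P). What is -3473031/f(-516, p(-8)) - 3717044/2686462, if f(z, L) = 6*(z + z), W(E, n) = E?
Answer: 1551191644979/2772428784 ≈ 559.51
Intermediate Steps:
p(P) = P
f(z, L) = 12*z (f(z, L) = 6*(2*z) = 12*z)
-3473031/f(-516, p(-8)) - 3717044/2686462 = -3473031/(12*(-516)) - 3717044/2686462 = -3473031/(-6192) - 3717044*1/2686462 = -3473031*(-1/6192) - 1858522/1343231 = 1157677/2064 - 1858522/1343231 = 1551191644979/2772428784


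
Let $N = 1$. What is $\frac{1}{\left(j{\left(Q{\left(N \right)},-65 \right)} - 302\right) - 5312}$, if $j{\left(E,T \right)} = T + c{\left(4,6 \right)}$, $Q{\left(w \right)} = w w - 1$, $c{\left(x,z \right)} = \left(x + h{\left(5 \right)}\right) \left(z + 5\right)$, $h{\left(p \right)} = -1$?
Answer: $- \frac{1}{5646} \approx -0.00017712$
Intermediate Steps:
$c{\left(x,z \right)} = \left(-1 + x\right) \left(5 + z\right)$ ($c{\left(x,z \right)} = \left(x - 1\right) \left(z + 5\right) = \left(-1 + x\right) \left(5 + z\right)$)
$Q{\left(w \right)} = -1 + w^{2}$ ($Q{\left(w \right)} = w^{2} - 1 = -1 + w^{2}$)
$j{\left(E,T \right)} = 33 + T$ ($j{\left(E,T \right)} = T + \left(-5 - 6 + 5 \cdot 4 + 4 \cdot 6\right) = T + \left(-5 - 6 + 20 + 24\right) = T + 33 = 33 + T$)
$\frac{1}{\left(j{\left(Q{\left(N \right)},-65 \right)} - 302\right) - 5312} = \frac{1}{\left(\left(33 - 65\right) - 302\right) - 5312} = \frac{1}{\left(-32 - 302\right) - 5312} = \frac{1}{-334 - 5312} = \frac{1}{-5646} = - \frac{1}{5646}$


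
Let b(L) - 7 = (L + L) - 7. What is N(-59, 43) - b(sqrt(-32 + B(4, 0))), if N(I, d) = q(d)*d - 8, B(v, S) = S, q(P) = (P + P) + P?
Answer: 5539 - 8*I*sqrt(2) ≈ 5539.0 - 11.314*I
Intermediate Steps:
q(P) = 3*P (q(P) = 2*P + P = 3*P)
N(I, d) = -8 + 3*d**2 (N(I, d) = (3*d)*d - 8 = 3*d**2 - 8 = -8 + 3*d**2)
b(L) = 2*L (b(L) = 7 + ((L + L) - 7) = 7 + (2*L - 7) = 7 + (-7 + 2*L) = 2*L)
N(-59, 43) - b(sqrt(-32 + B(4, 0))) = (-8 + 3*43**2) - 2*sqrt(-32 + 0) = (-8 + 3*1849) - 2*sqrt(-32) = (-8 + 5547) - 2*4*I*sqrt(2) = 5539 - 8*I*sqrt(2)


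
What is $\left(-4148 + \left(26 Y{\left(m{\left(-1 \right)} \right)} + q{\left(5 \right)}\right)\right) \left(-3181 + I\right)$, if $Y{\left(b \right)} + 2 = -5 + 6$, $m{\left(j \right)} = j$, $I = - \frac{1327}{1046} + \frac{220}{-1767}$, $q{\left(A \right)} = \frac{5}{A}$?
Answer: $\frac{8181806319661}{616094} \approx 1.328 \cdot 10^{7}$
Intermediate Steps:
$I = - \frac{2574929}{1848282}$ ($I = \left(-1327\right) \frac{1}{1046} + 220 \left(- \frac{1}{1767}\right) = - \frac{1327}{1046} - \frac{220}{1767} = - \frac{2574929}{1848282} \approx -1.3931$)
$Y{\left(b \right)} = -1$ ($Y{\left(b \right)} = -2 + \left(-5 + 6\right) = -2 + 1 = -1$)
$\left(-4148 + \left(26 Y{\left(m{\left(-1 \right)} \right)} + q{\left(5 \right)}\right)\right) \left(-3181 + I\right) = \left(-4148 + \left(26 \left(-1\right) + \frac{5}{5}\right)\right) \left(-3181 - \frac{2574929}{1848282}\right) = \left(-4148 + \left(-26 + 5 \cdot \frac{1}{5}\right)\right) \left(- \frac{5881959971}{1848282}\right) = \left(-4148 + \left(-26 + 1\right)\right) \left(- \frac{5881959971}{1848282}\right) = \left(-4148 - 25\right) \left(- \frac{5881959971}{1848282}\right) = \left(-4173\right) \left(- \frac{5881959971}{1848282}\right) = \frac{8181806319661}{616094}$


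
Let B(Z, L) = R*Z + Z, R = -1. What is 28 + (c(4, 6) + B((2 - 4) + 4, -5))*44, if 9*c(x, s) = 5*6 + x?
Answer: 1748/9 ≈ 194.22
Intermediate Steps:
c(x, s) = 10/3 + x/9 (c(x, s) = (5*6 + x)/9 = (30 + x)/9 = 10/3 + x/9)
B(Z, L) = 0 (B(Z, L) = -Z + Z = 0)
28 + (c(4, 6) + B((2 - 4) + 4, -5))*44 = 28 + ((10/3 + (⅑)*4) + 0)*44 = 28 + ((10/3 + 4/9) + 0)*44 = 28 + (34/9 + 0)*44 = 28 + (34/9)*44 = 28 + 1496/9 = 1748/9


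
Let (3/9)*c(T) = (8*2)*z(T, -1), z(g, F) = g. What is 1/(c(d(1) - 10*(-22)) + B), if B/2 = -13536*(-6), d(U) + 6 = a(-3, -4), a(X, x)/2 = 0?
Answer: 1/172704 ≈ 5.7903e-6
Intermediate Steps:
a(X, x) = 0 (a(X, x) = 2*0 = 0)
d(U) = -6 (d(U) = -6 + 0 = -6)
B = 162432 (B = 2*(-13536*(-6)) = 2*81216 = 162432)
c(T) = 48*T (c(T) = 3*((8*2)*T) = 3*(16*T) = 48*T)
1/(c(d(1) - 10*(-22)) + B) = 1/(48*(-6 - 10*(-22)) + 162432) = 1/(48*(-6 + 220) + 162432) = 1/(48*214 + 162432) = 1/(10272 + 162432) = 1/172704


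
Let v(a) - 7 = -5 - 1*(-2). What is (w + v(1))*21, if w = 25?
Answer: 609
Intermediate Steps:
v(a) = 4 (v(a) = 7 + (-5 - 1*(-2)) = 7 + (-5 + 2) = 7 - 3 = 4)
(w + v(1))*21 = (25 + 4)*21 = 29*21 = 609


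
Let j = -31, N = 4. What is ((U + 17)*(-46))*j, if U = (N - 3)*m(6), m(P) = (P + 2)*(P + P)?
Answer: 161138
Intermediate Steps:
m(P) = 2*P*(2 + P) (m(P) = (2 + P)*(2*P) = 2*P*(2 + P))
U = 96 (U = (4 - 3)*(2*6*(2 + 6)) = 1*(2*6*8) = 1*96 = 96)
((U + 17)*(-46))*j = ((96 + 17)*(-46))*(-31) = (113*(-46))*(-31) = -5198*(-31) = 161138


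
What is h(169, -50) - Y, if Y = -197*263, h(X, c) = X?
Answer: 51980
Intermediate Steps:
Y = -51811
h(169, -50) - Y = 169 - 1*(-51811) = 169 + 51811 = 51980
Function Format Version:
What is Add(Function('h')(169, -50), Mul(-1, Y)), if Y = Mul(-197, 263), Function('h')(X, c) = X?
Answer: 51980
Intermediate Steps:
Y = -51811
Add(Function('h')(169, -50), Mul(-1, Y)) = Add(169, Mul(-1, -51811)) = Add(169, 51811) = 51980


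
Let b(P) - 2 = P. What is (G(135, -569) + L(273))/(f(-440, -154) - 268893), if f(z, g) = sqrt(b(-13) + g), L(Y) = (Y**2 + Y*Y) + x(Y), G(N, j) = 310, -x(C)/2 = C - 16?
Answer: -6670966437/12050574269 - 24809*I*sqrt(165)/12050574269 ≈ -0.55358 - 2.6445e-5*I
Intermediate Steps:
x(C) = 32 - 2*C (x(C) = -2*(C - 16) = -2*(-16 + C) = 32 - 2*C)
L(Y) = 32 - 2*Y + 2*Y**2 (L(Y) = (Y**2 + Y*Y) + (32 - 2*Y) = (Y**2 + Y**2) + (32 - 2*Y) = 2*Y**2 + (32 - 2*Y) = 32 - 2*Y + 2*Y**2)
b(P) = 2 + P
f(z, g) = sqrt(-11 + g) (f(z, g) = sqrt((2 - 13) + g) = sqrt(-11 + g))
(G(135, -569) + L(273))/(f(-440, -154) - 268893) = (310 + (32 - 2*273 + 2*273**2))/(sqrt(-11 - 154) - 268893) = (310 + (32 - 546 + 2*74529))/(sqrt(-165) - 268893) = (310 + (32 - 546 + 149058))/(I*sqrt(165) - 268893) = (310 + 148544)/(-268893 + I*sqrt(165)) = 148854/(-268893 + I*sqrt(165))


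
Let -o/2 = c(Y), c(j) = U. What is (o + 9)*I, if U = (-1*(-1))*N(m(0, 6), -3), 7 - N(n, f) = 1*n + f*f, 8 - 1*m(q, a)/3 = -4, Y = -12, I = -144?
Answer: -12240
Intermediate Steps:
m(q, a) = 36 (m(q, a) = 24 - 3*(-4) = 24 + 12 = 36)
N(n, f) = 7 - n - f² (N(n, f) = 7 - (1*n + f*f) = 7 - (n + f²) = 7 + (-n - f²) = 7 - n - f²)
U = -38 (U = (-1*(-1))*(7 - 1*36 - 1*(-3)²) = 1*(7 - 36 - 1*9) = 1*(7 - 36 - 9) = 1*(-38) = -38)
c(j) = -38
o = 76 (o = -2*(-38) = 76)
(o + 9)*I = (76 + 9)*(-144) = 85*(-144) = -12240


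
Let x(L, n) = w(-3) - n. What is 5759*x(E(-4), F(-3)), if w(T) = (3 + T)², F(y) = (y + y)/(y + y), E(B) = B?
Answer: -5759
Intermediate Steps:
F(y) = 1 (F(y) = (2*y)/((2*y)) = (2*y)*(1/(2*y)) = 1)
x(L, n) = -n (x(L, n) = (3 - 3)² - n = 0² - n = 0 - n = -n)
5759*x(E(-4), F(-3)) = 5759*(-1*1) = 5759*(-1) = -5759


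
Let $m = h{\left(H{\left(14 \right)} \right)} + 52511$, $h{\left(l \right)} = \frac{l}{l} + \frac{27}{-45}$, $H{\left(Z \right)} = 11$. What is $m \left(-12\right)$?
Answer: $- \frac{3150684}{5} \approx -6.3014 \cdot 10^{5}$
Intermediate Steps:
$h{\left(l \right)} = \frac{2}{5}$ ($h{\left(l \right)} = 1 + 27 \left(- \frac{1}{45}\right) = 1 - \frac{3}{5} = \frac{2}{5}$)
$m = \frac{262557}{5}$ ($m = \frac{2}{5} + 52511 = \frac{262557}{5} \approx 52511.0$)
$m \left(-12\right) = \frac{262557}{5} \left(-12\right) = - \frac{3150684}{5}$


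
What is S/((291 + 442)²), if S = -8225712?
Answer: -8225712/537289 ≈ -15.310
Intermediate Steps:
S/((291 + 442)²) = -8225712/(291 + 442)² = -8225712/(733²) = -8225712/537289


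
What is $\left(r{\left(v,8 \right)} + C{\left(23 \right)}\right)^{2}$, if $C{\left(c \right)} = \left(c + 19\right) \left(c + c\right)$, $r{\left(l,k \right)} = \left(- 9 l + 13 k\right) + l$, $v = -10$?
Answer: $4477456$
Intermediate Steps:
$r{\left(l,k \right)} = - 8 l + 13 k$
$C{\left(c \right)} = 2 c \left(19 + c\right)$ ($C{\left(c \right)} = \left(19 + c\right) 2 c = 2 c \left(19 + c\right)$)
$\left(r{\left(v,8 \right)} + C{\left(23 \right)}\right)^{2} = \left(\left(\left(-8\right) \left(-10\right) + 13 \cdot 8\right) + 2 \cdot 23 \left(19 + 23\right)\right)^{2} = \left(\left(80 + 104\right) + 2 \cdot 23 \cdot 42\right)^{2} = \left(184 + 1932\right)^{2} = 2116^{2} = 4477456$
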